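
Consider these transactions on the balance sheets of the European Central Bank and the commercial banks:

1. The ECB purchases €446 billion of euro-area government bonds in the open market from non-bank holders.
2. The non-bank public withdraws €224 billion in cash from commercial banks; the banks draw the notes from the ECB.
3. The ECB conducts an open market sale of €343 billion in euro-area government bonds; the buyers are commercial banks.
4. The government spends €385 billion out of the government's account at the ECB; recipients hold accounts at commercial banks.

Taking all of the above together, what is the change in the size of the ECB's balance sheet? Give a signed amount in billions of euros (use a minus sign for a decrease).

Asset purchase (from non-banks) €446 billion: an ECB asset is acquired → +€446B.
Currency withdrawal €224 billion: only the composition of liabilities changes → 0.
OMO sale (to banks) €343 billion: an ECB asset is shed → −€343B.
Government spending €385 billion: only the composition of liabilities changes → 0.
Net: 446 + 0 − 343 + 0 = +€103 billion.

+€103 billion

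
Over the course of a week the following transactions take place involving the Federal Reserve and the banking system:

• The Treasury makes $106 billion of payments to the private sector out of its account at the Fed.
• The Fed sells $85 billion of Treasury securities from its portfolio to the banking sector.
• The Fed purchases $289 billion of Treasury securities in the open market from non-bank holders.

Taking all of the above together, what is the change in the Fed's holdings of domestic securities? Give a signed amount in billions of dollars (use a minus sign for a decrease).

+$204 billion

Fed balance sheet:
  Assets:      Securities +$204B
  Liabilities: Bank reserves +$310B, Government deposits −$106B
Commercial banking system:
  Assets:      Reserves at CB +$310B, Securities +$85B
  Liabilities: Checkable deposits +$395B
So the change in the Fed's holdings of domestic securities is +$204 billion.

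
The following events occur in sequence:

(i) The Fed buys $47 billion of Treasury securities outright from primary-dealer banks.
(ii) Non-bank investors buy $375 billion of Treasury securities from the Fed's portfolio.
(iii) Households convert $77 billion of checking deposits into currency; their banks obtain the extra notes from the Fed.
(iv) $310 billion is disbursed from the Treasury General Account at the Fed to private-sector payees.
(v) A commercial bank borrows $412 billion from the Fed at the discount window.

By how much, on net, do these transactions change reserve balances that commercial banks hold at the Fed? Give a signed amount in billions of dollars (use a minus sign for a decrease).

OMO purchase (from banks) $47 billion: the Fed pays by crediting reserve accounts → +$47B.
Asset sale (to non-banks) $375 billion: the non-bank buyers' banks settle from reserves → −$375B.
Currency withdrawal $77 billion: banks swap reserves for currency → −$77B.
Government spending $310 billion: government payments flow into bank reserve accounts → +$310B.
Discount-window loan $412 billion: the loan is credited to the bank's reserve account → +$412B.
Net: 47 − 375 − 77 + 310 + 412 = +$317 billion.

+$317 billion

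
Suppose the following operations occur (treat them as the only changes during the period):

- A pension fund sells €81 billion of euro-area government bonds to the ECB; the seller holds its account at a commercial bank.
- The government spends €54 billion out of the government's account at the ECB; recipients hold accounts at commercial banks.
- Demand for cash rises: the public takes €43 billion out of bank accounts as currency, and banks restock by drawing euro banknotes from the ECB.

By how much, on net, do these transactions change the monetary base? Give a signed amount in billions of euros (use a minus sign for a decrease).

+€135 billion

ECB balance sheet:
  Assets:      Securities +€81B
  Liabilities: Bank reserves +€92B, Currency in circulation +€43B, Government deposits −€54B
Monetary base = currency + reserves: +€43B + (+€92B) = +€135 billion.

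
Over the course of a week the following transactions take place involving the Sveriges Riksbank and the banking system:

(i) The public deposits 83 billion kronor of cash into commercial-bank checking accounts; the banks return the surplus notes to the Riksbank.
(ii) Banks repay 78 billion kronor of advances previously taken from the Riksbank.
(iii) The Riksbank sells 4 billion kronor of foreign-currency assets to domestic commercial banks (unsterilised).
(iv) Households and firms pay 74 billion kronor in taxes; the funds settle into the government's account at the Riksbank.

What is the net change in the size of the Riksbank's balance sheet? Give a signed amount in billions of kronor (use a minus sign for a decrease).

Currency deposit 83 billion kronor: only the composition of liabilities changes → 0.
Discount-window repayment 78 billion kronor: a Riksbank asset is shed → −78B.
FX sale 4 billion kronor: a Riksbank asset is shed → −4B.
Government account inflow 74 billion kronor: only the composition of liabilities changes → 0.
Net: 0 − 78 − 4 + 0 = -82 billion.

-82 billion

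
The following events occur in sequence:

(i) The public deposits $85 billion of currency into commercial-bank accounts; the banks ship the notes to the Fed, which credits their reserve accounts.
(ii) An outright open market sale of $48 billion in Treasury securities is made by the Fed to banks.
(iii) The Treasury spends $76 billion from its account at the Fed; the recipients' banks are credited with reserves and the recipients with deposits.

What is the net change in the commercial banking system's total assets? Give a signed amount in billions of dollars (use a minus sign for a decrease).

Fed balance sheet:
  Assets:      Securities −$48B
  Liabilities: Bank reserves +$113B, Currency in circulation −$85B, Government deposits −$76B
Commercial banking system:
  Assets:      Reserves at CB +$113B, Securities +$48B
  Liabilities: Checkable deposits +$161B
Change in total bank assets = +$161 billion.

+$161 billion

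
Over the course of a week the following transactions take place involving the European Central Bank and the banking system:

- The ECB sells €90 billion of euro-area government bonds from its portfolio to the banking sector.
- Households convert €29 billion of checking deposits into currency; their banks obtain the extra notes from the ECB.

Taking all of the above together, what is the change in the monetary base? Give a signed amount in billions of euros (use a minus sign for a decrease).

OMO sale (to banks) €90 billion: ECB balance sheet contracts → −€90B.
Currency withdrawal €29 billion: just a shift between currency and reserves — both are base money → 0.
Net: −90 + 0 = -€90 billion.

-€90 billion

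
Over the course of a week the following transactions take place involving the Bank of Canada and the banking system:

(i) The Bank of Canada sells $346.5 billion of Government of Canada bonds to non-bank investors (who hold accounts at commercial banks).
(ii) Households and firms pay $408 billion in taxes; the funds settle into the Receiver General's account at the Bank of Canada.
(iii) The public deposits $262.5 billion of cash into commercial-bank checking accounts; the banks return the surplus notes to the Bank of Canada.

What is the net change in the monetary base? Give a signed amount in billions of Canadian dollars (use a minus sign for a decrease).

-$754.5 billion

Asset sale (to non-banks) $346.5 billion: Bank of Canada balance sheet contracts → −$346.5B.
Government account inflow $408 billion: reserves shift to a non-base liability → −$408B.
Currency deposit $262.5 billion: just a shift between currency and reserves — both are base money → 0.
Net: −346.5 − 408 + 0 = -$754.5 billion.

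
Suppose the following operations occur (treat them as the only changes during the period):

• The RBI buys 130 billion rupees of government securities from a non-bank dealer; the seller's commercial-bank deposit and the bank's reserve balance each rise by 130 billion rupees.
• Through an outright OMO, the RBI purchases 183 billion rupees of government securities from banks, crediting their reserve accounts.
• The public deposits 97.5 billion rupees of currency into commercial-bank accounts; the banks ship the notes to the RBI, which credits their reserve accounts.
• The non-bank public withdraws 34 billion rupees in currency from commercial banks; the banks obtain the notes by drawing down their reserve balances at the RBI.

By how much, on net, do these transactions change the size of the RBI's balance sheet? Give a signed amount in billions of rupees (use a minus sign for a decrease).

RBI balance sheet:
  Assets:      Securities +313B
  Liabilities: Bank reserves +376.5B, Currency in circulation −63.5B
Change in total RBI assets = +313 billion.

+313 billion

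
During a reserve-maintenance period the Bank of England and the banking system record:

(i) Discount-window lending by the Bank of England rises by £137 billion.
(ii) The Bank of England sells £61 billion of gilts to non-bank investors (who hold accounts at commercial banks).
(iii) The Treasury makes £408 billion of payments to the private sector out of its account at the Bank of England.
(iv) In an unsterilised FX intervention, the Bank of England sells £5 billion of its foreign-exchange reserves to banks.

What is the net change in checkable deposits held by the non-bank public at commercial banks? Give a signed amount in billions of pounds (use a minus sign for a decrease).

+£347 billion

Bank of England balance sheet:
  Assets:      Securities −£61B, Loans to banks +£137B, Foreign assets −£5B
  Liabilities: Bank reserves +£479B, Government deposits −£408B
Commercial banking system:
  Assets:      Reserves at CB +£479B, Foreign assets +£5B
  Liabilities: Checkable deposits +£347B, Borrowings from CB +£137B
So the change in checkable deposits held by the non-bank public at commercial banks is +£347 billion.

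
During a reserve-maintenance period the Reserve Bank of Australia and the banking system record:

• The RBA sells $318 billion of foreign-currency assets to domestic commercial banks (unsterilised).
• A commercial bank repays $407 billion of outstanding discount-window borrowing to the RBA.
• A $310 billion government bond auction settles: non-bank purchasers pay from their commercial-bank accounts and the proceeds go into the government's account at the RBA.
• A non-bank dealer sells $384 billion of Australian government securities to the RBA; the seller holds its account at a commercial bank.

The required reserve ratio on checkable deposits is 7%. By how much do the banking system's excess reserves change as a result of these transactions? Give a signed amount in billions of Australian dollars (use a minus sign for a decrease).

FX sale $318 billion: reserves −$318B, deposits 0.
Discount-window repayment $407 billion: reserves −$407B, deposits 0.
Government account inflow $310 billion: reserves −$310B, deposits −$310B.
Asset purchase (from non-banks) $384 billion: reserves +$384B, deposits +$384B.
Totals: Δreserves = −$651B, Δdeposits = +$74B.
Δrequired reserves = 7% × +$74B = +$5.18B.
Δexcess reserves = Δreserves − Δrequired = −$651B − (+$5.18B) = -$656.18 billion.

-$656.18 billion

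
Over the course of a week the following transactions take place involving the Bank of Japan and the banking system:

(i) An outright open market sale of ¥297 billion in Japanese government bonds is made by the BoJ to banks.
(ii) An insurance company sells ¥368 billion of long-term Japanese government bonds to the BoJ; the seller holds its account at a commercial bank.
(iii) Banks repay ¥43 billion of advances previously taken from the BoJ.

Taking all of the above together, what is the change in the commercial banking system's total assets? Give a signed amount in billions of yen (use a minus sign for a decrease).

+¥325 billion

OMO sale (to banks) ¥297 billion: just an asset swap on bank balance sheets → 0.
Asset purchase (from non-banks) ¥368 billion: bank balance sheets expand → +¥368B.
Discount-window repayment ¥43 billion: bank balance sheets shrink → −¥43B.
Net: 0 + 368 − 43 = +¥325 billion.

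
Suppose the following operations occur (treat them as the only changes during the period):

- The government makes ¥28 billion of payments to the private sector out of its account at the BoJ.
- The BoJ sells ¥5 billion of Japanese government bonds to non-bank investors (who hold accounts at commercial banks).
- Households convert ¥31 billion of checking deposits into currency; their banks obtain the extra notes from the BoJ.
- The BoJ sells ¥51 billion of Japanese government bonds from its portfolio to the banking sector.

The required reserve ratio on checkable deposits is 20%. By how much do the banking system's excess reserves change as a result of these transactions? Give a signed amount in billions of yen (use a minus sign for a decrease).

Government spending ¥28 billion: reserves +¥28B, deposits +¥28B.
Asset sale (to non-banks) ¥5 billion: reserves −¥5B, deposits −¥5B.
Currency withdrawal ¥31 billion: reserves −¥31B, deposits −¥31B.
OMO sale (to banks) ¥51 billion: reserves −¥51B, deposits 0.
Totals: Δreserves = −¥59B, Δdeposits = −¥8B.
Δrequired reserves = 20% × −¥8B = −¥1.6B.
Δexcess reserves = Δreserves − Δrequired = −¥59B − (−¥1.6B) = -¥57.4 billion.

-¥57.4 billion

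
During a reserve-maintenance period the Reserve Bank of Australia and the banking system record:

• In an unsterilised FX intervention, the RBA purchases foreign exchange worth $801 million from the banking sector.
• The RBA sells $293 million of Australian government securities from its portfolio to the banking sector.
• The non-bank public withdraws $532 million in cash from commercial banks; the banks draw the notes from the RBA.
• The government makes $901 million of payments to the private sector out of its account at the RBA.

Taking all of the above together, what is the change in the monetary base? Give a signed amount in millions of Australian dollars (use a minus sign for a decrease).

FX purchase $801 million: RBA balance sheet expands → +$801M.
OMO sale (to banks) $293 million: RBA balance sheet contracts → −$293M.
Currency withdrawal $532 million: just a shift between currency and reserves — both are base money → 0.
Government spending $901 million: a non-base liability converts back to reserves → +$901M.
Net: 801 − 293 + 0 + 901 = +$1409 million.

+$1409 million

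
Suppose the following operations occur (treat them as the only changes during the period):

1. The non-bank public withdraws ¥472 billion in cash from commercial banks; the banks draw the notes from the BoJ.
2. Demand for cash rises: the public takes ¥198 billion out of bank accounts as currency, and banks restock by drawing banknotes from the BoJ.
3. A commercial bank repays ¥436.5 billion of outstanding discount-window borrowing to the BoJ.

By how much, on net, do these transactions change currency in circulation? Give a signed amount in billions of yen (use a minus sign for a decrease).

+¥670 billion

Currency withdrawal ¥472 billion: notes leave the central bank → +¥472B.
Currency withdrawal ¥198 billion: notes leave the central bank → +¥198B.
Discount-window repayment ¥436.5 billion: no currency enters or leaves circulation → 0.
Net: 472 + 198 + 0 = +¥670 billion.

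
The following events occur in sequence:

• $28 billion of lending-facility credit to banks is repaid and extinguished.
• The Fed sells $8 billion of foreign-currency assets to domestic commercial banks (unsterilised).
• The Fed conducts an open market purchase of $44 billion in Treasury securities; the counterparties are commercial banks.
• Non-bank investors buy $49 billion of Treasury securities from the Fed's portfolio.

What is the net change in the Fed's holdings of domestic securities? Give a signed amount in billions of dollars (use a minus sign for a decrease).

-$5 billion

Discount-window repayment $28 billion: the Fed's securities portfolio is untouched → 0.
FX sale $8 billion: the Fed's securities portfolio is untouched → 0.
OMO purchase (from banks) $44 billion: securities added to the Fed's portfolio → +$44B.
Asset sale (to non-banks) $49 billion: securities removed from the Fed's portfolio → −$49B.
Net: 0 + 0 + 44 − 49 = -$5 billion.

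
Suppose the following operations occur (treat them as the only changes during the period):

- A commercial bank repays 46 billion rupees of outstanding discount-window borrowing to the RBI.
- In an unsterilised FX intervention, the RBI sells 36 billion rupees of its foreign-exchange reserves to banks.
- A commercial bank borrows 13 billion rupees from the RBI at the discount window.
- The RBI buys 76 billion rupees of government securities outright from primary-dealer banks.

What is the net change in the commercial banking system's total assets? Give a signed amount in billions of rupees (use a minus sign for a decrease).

-33 billion

Discount-window repayment 46 billion rupees: bank balance sheets shrink → −46B.
FX sale 36 billion rupees: just an asset swap on bank balance sheets → 0.
Discount-window loan 13 billion rupees: bank balance sheets expand → +13B.
OMO purchase (from banks) 76 billion rupees: just an asset swap on bank balance sheets → 0.
Net: −46 + 0 + 13 + 0 = -33 billion.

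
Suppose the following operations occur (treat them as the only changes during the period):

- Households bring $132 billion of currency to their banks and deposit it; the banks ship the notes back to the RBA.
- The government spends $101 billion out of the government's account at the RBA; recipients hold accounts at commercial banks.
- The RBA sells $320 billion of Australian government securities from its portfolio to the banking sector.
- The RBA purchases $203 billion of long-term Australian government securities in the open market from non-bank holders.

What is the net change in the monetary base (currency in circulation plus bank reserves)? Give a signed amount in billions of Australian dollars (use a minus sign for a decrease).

-$16 billion

Currency deposit $132 billion: just a shift between currency and reserves — both are base money → 0.
Government spending $101 billion: a non-base liability converts back to reserves → +$101B.
OMO sale (to banks) $320 billion: RBA balance sheet contracts → −$320B.
Asset purchase (from non-banks) $203 billion: RBA balance sheet expands → +$203B.
Net: 0 + 101 − 320 + 203 = -$16 billion.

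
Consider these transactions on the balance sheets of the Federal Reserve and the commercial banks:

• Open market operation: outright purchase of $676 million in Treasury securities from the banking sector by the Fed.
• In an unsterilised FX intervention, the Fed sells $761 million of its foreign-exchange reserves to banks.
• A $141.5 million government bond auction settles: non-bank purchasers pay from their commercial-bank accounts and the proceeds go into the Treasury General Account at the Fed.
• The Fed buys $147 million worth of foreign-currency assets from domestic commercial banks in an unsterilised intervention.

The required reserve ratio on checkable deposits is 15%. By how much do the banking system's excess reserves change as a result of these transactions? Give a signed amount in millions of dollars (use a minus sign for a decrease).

-$58.275 million

OMO purchase (from banks) $676 million: reserves +$676M, deposits 0.
FX sale $761 million: reserves −$761M, deposits 0.
Government account inflow $141.5 million: reserves −$141.5M, deposits −$141.5M.
FX purchase $147 million: reserves +$147M, deposits 0.
Totals: Δreserves = −$79.5M, Δdeposits = −$141.5M.
Δrequired reserves = 15% × −$141.5M = −$21.225M.
Δexcess reserves = Δreserves − Δrequired = −$79.5M − (−$21.225M) = -$58.275 million.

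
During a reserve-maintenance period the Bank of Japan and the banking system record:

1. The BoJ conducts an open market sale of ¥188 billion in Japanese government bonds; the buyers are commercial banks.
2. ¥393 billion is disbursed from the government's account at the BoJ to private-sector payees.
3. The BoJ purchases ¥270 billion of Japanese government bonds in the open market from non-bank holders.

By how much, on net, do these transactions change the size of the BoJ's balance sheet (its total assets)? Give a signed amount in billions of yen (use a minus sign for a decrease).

+¥82 billion

OMO sale (to banks) ¥188 billion: a BoJ asset is shed → −¥188B.
Government spending ¥393 billion: only the composition of liabilities changes → 0.
Asset purchase (from non-banks) ¥270 billion: a BoJ asset is acquired → +¥270B.
Net: −188 + 0 + 270 = +¥82 billion.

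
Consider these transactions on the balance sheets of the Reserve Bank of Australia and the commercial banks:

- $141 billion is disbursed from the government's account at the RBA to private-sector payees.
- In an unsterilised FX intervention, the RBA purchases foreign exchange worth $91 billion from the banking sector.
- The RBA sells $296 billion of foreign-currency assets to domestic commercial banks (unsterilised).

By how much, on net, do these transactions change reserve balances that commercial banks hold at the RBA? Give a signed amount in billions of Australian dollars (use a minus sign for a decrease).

RBA balance sheet:
  Assets:      Foreign assets −$205B
  Liabilities: Bank reserves −$64B, Government deposits −$141B
So the change in reserve balances that commercial banks hold at the RBA is -$64 billion.

-$64 billion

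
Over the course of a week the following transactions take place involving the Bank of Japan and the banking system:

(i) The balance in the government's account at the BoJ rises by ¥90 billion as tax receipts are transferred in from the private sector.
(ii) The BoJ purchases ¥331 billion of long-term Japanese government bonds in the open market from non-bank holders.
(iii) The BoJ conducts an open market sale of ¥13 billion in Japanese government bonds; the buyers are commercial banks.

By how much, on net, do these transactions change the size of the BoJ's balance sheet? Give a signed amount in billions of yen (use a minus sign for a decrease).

+¥318 billion

BoJ balance sheet:
  Assets:      Securities +¥318B
  Liabilities: Bank reserves +¥228B, Government deposits +¥90B
Commercial banking system:
  Assets:      Reserves at CB +¥228B, Securities +¥13B
  Liabilities: Checkable deposits +¥241B
Change in total BoJ assets = +¥318 billion.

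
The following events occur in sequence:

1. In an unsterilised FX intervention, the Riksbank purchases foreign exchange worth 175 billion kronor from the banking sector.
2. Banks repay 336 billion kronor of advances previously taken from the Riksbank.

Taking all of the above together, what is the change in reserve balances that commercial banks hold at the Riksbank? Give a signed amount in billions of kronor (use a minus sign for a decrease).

-161 billion

FX purchase 175 billion kronor: the Riksbank pays by crediting reserve accounts → +175B.
Discount-window repayment 336 billion kronor: repayment is debited from reserves → −336B.
Net: 175 − 336 = -161 billion.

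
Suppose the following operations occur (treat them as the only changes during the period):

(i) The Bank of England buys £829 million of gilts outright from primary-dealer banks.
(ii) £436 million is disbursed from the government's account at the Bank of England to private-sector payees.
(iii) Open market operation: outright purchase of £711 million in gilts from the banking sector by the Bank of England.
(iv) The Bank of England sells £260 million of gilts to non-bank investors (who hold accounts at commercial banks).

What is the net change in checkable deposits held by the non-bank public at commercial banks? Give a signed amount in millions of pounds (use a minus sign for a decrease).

OMO purchase (from banks) £829 million: the counterparty is a bank, so public deposits are unchanged → 0.
Government spending £436 million: non-bank counterparties' bank balances rise → +£436M.
OMO purchase (from banks) £711 million: the counterparty is a bank, so public deposits are unchanged → 0.
Asset sale (to non-banks) £260 million: non-bank counterparties' bank balances fall → −£260M.
Net: 0 + 436 + 0 − 260 = +£176 million.

+£176 million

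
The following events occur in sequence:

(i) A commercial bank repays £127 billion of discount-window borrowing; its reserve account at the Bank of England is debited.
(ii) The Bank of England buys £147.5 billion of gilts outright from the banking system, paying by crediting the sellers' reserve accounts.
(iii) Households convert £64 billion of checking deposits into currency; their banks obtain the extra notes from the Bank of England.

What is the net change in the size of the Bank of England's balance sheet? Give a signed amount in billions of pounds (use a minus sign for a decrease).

+£20.5 billion

Bank of England balance sheet:
  Assets:      Securities +£147.5B, Loans to banks −£127B
  Liabilities: Bank reserves −£43.5B, Currency in circulation +£64B
Change in total Bank of England assets = +£20.5 billion.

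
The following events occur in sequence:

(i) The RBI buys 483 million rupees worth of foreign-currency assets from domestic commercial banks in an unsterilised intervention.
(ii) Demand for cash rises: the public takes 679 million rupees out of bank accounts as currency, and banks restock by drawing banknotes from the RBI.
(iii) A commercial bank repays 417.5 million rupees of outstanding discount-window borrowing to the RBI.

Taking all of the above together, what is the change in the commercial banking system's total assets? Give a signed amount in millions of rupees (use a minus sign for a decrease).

-1096.5 million

FX purchase 483 million rupees: just an asset swap on bank balance sheets → 0.
Currency withdrawal 679 million rupees: bank balance sheets shrink → −679M.
Discount-window repayment 417.5 million rupees: bank balance sheets shrink → −417.5M.
Net: 0 − 679 − 417.5 = -1096.5 million.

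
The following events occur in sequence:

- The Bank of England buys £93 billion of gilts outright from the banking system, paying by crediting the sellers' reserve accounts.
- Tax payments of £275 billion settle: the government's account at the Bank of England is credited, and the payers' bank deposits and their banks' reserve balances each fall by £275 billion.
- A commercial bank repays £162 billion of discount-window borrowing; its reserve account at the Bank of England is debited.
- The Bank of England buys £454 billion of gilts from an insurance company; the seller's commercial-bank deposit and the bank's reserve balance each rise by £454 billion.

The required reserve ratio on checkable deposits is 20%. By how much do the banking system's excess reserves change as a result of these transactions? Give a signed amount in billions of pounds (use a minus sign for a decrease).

OMO purchase (from banks) £93 billion: reserves +£93B, deposits 0.
Government account inflow £275 billion: reserves −£275B, deposits −£275B.
Discount-window repayment £162 billion: reserves −£162B, deposits 0.
Asset purchase (from non-banks) £454 billion: reserves +£454B, deposits +£454B.
Totals: Δreserves = +£110B, Δdeposits = +£179B.
Δrequired reserves = 20% × +£179B = +£35.8B.
Δexcess reserves = Δreserves − Δrequired = +£110B − (+£35.8B) = +£74.2 billion.

+£74.2 billion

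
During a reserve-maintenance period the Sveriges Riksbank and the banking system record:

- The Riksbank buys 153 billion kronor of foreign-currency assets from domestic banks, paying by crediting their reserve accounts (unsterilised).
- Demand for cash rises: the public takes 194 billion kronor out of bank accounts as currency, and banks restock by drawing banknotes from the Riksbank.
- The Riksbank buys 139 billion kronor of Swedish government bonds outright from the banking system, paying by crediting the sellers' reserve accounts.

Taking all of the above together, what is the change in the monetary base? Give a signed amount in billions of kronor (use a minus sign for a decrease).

Riksbank balance sheet:
  Assets:      Securities +139B, Foreign assets +153B
  Liabilities: Bank reserves +98B, Currency in circulation +194B
Monetary base = currency + reserves: +194B + (+98B) = +292 billion.

+292 billion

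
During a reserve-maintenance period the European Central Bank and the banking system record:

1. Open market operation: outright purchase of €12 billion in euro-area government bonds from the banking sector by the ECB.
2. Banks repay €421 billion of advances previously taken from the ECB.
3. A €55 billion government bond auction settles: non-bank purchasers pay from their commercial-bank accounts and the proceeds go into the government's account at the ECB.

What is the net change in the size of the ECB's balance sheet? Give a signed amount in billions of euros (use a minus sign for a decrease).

-€409 billion

ECB balance sheet:
  Assets:      Securities +€12B, Loans to banks −€421B
  Liabilities: Bank reserves −€464B, Government deposits +€55B
Change in total ECB assets = -€409 billion.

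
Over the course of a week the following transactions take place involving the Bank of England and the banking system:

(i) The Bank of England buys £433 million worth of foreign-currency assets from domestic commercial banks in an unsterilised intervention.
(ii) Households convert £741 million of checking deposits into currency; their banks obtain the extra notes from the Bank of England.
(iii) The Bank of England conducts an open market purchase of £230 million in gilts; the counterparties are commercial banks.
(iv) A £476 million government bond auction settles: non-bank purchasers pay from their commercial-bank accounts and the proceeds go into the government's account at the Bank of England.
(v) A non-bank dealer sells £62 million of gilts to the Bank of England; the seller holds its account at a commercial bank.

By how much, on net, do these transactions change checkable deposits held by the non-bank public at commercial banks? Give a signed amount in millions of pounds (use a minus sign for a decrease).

Bank of England balance sheet:
  Assets:      Securities +£292M, Foreign assets +£433M
  Liabilities: Bank reserves −£492M, Currency in circulation +£741M, Government deposits +£476M
Commercial banking system:
  Assets:      Reserves at CB −£492M, Securities −£230M, Foreign assets −£433M
  Liabilities: Checkable deposits −£1155M
So the change in checkable deposits held by the non-bank public at commercial banks is -£1155 million.

-£1155 million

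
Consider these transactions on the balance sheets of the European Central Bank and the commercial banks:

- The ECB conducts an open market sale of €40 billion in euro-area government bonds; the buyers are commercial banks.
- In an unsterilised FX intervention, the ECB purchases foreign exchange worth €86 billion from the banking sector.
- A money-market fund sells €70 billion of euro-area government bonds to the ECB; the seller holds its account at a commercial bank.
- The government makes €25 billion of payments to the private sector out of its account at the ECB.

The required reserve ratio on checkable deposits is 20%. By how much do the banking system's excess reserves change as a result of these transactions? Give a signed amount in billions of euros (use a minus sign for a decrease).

+€122 billion

OMO sale (to banks) €40 billion: reserves −€40B, deposits 0.
FX purchase €86 billion: reserves +€86B, deposits 0.
Asset purchase (from non-banks) €70 billion: reserves +€70B, deposits +€70B.
Government spending €25 billion: reserves +€25B, deposits +€25B.
Totals: Δreserves = +€141B, Δdeposits = +€95B.
Δrequired reserves = 20% × +€95B = +€19B.
Δexcess reserves = Δreserves − Δrequired = +€141B − (+€19B) = +€122 billion.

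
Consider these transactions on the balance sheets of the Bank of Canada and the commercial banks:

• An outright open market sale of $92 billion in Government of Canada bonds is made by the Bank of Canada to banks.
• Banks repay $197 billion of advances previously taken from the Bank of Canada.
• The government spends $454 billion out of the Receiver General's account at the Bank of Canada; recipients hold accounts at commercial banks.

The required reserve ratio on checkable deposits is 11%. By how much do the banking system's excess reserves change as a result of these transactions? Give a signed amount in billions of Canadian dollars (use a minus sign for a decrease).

OMO sale (to banks) $92 billion: reserves −$92B, deposits 0.
Discount-window repayment $197 billion: reserves −$197B, deposits 0.
Government spending $454 billion: reserves +$454B, deposits +$454B.
Totals: Δreserves = +$165B, Δdeposits = +$454B.
Δrequired reserves = 11% × +$454B = +$49.94B.
Δexcess reserves = Δreserves − Δrequired = +$165B − (+$49.94B) = +$115.06 billion.

+$115.06 billion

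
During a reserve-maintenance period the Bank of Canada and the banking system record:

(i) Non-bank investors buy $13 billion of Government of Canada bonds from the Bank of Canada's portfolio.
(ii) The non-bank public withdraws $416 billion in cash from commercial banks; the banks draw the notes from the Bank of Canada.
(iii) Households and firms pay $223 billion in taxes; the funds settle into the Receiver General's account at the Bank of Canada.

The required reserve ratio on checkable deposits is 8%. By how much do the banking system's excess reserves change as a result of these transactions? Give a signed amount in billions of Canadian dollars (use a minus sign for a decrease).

-$599.84 billion

Asset sale (to non-banks) $13 billion: reserves −$13B, deposits −$13B.
Currency withdrawal $416 billion: reserves −$416B, deposits −$416B.
Government account inflow $223 billion: reserves −$223B, deposits −$223B.
Totals: Δreserves = −$652B, Δdeposits = −$652B.
Δrequired reserves = 8% × −$652B = −$52.16B.
Δexcess reserves = Δreserves − Δrequired = −$652B − (−$52.16B) = -$599.84 billion.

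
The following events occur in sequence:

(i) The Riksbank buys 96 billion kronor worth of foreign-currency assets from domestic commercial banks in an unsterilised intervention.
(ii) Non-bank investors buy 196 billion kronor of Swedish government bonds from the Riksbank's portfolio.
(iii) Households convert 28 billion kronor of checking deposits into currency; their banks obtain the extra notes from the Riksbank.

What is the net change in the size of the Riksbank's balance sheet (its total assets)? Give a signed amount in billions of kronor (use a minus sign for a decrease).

FX purchase 96 billion kronor: a Riksbank asset is acquired → +96B.
Asset sale (to non-banks) 196 billion kronor: a Riksbank asset is shed → −196B.
Currency withdrawal 28 billion kronor: only the composition of liabilities changes → 0.
Net: 96 − 196 + 0 = -100 billion.

-100 billion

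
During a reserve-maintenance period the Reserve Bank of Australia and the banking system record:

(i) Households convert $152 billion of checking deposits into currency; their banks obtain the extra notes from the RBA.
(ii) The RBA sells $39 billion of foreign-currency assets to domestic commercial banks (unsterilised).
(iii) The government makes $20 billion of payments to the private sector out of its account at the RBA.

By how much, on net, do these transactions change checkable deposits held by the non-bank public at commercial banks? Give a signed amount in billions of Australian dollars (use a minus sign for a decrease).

-$132 billion

RBA balance sheet:
  Assets:      Foreign assets −$39B
  Liabilities: Bank reserves −$171B, Currency in circulation +$152B, Government deposits −$20B
Commercial banking system:
  Assets:      Reserves at CB −$171B, Foreign assets +$39B
  Liabilities: Checkable deposits −$132B
So the change in checkable deposits held by the non-bank public at commercial banks is -$132 billion.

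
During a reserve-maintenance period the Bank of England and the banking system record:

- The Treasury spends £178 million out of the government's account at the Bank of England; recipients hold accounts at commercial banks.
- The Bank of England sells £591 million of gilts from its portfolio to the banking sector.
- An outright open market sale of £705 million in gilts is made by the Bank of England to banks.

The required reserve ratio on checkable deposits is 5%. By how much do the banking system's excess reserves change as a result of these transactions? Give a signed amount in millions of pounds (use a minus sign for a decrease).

Government spending £178 million: reserves +£178M, deposits +£178M.
OMO sale (to banks) £591 million: reserves −£591M, deposits 0.
OMO sale (to banks) £705 million: reserves −£705M, deposits 0.
Totals: Δreserves = −£1118M, Δdeposits = +£178M.
Δrequired reserves = 5% × +£178M = +£8.9M.
Δexcess reserves = Δreserves − Δrequired = −£1118M − (+£8.9M) = -£1126.9 million.

-£1126.9 million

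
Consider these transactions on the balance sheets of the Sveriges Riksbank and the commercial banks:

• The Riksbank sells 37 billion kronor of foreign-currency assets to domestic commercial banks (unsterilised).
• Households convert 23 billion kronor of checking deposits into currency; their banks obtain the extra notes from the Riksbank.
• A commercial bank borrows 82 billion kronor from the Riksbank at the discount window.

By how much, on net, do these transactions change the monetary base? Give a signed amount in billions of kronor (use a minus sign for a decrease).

FX sale 37 billion kronor: Riksbank balance sheet contracts → −37B.
Currency withdrawal 23 billion kronor: just a shift between currency and reserves — both are base money → 0.
Discount-window loan 82 billion kronor: Riksbank balance sheet expands → +82B.
Net: −37 + 0 + 82 = +45 billion.

+45 billion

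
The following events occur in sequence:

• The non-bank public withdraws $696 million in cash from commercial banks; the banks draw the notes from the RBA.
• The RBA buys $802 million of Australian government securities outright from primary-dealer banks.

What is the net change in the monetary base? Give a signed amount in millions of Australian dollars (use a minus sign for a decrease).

RBA balance sheet:
  Assets:      Securities +$802M
  Liabilities: Bank reserves +$106M, Currency in circulation +$696M
Monetary base = currency + reserves: +$696M + (+$106M) = +$802 million.

+$802 million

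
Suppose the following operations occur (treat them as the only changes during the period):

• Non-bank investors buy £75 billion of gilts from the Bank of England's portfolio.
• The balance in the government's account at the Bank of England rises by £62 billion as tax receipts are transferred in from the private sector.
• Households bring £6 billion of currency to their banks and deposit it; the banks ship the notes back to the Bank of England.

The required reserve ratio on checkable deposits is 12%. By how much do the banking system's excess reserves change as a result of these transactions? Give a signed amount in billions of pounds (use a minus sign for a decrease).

-£115.28 billion

Asset sale (to non-banks) £75 billion: reserves −£75B, deposits −£75B.
Government account inflow £62 billion: reserves −£62B, deposits −£62B.
Currency deposit £6 billion: reserves +£6B, deposits +£6B.
Totals: Δreserves = −£131B, Δdeposits = −£131B.
Δrequired reserves = 12% × −£131B = −£15.72B.
Δexcess reserves = Δreserves − Δrequired = −£131B − (−£15.72B) = -£115.28 billion.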